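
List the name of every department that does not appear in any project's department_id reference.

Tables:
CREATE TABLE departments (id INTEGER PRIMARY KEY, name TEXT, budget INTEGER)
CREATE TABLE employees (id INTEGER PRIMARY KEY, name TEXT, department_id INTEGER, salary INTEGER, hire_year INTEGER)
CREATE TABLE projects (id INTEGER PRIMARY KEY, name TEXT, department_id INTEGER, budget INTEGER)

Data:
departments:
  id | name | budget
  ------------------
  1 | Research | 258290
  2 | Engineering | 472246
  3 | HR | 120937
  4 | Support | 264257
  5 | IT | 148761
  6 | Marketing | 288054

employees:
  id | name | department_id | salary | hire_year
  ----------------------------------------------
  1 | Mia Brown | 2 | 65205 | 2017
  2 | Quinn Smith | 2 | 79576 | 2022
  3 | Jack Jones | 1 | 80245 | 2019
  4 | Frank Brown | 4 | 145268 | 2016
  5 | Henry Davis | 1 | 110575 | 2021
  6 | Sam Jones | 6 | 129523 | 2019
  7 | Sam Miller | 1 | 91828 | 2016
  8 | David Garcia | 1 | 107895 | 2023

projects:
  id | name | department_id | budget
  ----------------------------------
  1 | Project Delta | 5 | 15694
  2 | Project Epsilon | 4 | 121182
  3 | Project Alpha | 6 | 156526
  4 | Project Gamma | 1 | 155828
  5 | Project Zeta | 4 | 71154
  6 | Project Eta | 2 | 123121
SELECT p.name FROM departments p LEFT JOIN projects c ON c.department_id = p.id WHERE c.id IS NULL

Execution result:
HR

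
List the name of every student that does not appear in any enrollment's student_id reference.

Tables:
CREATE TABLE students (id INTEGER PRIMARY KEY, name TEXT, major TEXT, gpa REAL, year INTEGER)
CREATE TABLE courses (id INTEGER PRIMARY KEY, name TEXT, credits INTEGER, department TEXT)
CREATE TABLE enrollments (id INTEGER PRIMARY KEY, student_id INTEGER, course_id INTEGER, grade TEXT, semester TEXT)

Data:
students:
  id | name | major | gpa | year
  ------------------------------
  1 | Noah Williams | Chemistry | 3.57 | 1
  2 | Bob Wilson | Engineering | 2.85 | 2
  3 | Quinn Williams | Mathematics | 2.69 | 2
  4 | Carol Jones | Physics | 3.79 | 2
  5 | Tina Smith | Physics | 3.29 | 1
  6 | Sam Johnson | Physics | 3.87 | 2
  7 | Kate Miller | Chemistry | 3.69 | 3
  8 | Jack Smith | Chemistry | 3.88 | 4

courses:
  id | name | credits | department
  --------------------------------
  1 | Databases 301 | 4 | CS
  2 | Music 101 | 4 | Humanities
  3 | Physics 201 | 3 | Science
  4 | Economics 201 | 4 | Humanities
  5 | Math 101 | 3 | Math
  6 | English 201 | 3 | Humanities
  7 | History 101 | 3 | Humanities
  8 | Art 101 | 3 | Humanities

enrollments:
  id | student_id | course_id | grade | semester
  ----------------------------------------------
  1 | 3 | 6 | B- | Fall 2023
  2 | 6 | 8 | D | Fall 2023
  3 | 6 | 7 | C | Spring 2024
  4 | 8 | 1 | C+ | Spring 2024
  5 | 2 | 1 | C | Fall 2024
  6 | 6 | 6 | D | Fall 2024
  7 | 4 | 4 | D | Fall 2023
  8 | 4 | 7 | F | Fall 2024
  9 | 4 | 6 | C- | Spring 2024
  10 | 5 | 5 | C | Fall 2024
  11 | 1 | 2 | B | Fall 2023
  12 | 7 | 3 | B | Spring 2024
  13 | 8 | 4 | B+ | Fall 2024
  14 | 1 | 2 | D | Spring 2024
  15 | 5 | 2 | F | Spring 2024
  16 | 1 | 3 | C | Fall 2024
SELECT p.name FROM students p LEFT JOIN enrollments c ON c.student_id = p.id WHERE c.id IS NULL

Execution result:
(no rows)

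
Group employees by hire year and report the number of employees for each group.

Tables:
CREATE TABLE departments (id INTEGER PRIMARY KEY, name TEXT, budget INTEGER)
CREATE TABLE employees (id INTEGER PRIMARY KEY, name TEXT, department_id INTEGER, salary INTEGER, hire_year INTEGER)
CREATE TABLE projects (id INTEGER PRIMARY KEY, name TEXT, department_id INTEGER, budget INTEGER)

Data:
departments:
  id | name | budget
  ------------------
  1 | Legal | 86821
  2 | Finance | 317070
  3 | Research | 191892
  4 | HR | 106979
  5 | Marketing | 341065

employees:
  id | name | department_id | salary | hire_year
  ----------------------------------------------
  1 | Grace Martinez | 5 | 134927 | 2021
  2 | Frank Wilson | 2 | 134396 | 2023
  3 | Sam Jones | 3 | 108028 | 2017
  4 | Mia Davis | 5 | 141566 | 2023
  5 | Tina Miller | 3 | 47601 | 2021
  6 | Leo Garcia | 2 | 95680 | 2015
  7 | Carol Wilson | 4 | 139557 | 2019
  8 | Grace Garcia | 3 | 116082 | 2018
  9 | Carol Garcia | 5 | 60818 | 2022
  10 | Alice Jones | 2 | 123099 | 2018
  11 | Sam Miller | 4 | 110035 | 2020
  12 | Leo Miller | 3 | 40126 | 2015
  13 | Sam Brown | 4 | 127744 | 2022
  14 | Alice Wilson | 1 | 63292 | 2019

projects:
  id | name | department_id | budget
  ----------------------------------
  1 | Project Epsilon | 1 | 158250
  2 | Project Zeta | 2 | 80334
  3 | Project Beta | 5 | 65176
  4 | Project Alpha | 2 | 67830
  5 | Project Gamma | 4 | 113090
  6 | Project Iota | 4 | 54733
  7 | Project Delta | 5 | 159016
SELECT hire_year, COUNT(*) AS n FROM employees GROUP BY hire_year

Execution result:
hire_year | n
2015 | 2
2017 | 1
2018 | 2
2019 | 2
2020 | 1
2021 | 2
2022 | 2
2023 | 2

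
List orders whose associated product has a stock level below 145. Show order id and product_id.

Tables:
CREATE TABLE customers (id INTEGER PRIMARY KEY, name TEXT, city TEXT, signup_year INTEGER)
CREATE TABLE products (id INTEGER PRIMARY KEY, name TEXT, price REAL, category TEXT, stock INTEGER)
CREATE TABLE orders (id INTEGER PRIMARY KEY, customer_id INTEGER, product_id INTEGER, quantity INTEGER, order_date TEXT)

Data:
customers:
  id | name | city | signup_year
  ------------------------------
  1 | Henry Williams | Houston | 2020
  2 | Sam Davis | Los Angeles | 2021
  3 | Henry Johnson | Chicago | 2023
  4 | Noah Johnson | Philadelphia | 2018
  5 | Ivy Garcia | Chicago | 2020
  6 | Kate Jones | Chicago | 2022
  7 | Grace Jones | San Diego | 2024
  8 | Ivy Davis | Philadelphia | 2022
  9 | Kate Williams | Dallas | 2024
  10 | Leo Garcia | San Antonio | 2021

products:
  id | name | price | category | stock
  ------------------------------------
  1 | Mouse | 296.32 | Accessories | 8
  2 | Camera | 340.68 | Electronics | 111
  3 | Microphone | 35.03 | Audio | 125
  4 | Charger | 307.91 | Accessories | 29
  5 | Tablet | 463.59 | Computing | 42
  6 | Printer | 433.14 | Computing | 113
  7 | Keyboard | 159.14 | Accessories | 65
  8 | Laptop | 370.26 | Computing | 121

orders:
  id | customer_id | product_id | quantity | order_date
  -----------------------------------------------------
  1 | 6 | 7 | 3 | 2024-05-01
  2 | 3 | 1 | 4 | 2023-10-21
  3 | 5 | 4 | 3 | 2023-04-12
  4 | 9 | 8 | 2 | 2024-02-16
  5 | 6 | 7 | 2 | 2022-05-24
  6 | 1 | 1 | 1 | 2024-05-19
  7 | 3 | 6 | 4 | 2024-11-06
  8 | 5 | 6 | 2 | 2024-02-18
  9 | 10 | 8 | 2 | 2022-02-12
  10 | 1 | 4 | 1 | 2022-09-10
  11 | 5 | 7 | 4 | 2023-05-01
SELECT id, product_id FROM orders WHERE product_id IN (SELECT id FROM products WHERE stock < 145)

Execution result:
id | product_id
1 | 7
2 | 1
3 | 4
4 | 8
5 | 7
6 | 1
7 | 6
8 | 6
9 | 8
10 | 4
11 | 7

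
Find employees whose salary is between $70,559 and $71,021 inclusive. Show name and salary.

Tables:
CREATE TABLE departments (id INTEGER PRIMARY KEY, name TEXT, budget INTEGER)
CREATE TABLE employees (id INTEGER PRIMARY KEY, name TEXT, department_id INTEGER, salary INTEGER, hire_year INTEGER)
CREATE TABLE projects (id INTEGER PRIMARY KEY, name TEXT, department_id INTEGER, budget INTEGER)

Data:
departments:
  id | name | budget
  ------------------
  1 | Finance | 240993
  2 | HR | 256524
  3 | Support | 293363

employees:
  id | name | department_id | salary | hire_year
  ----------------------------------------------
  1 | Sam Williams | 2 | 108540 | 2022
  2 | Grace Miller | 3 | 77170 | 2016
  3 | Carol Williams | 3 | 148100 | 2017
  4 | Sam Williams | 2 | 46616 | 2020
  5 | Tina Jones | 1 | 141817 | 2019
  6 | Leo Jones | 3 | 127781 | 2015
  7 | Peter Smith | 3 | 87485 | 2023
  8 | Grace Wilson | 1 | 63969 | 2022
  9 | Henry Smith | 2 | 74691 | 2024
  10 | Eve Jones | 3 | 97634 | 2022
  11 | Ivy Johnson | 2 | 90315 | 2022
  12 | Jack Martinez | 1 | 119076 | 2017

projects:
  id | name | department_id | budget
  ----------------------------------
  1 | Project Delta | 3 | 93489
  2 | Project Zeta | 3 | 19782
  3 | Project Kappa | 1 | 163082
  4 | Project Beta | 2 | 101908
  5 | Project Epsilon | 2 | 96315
SELECT name, salary FROM employees WHERE salary BETWEEN 70559 AND 71021

Execution result:
(no rows)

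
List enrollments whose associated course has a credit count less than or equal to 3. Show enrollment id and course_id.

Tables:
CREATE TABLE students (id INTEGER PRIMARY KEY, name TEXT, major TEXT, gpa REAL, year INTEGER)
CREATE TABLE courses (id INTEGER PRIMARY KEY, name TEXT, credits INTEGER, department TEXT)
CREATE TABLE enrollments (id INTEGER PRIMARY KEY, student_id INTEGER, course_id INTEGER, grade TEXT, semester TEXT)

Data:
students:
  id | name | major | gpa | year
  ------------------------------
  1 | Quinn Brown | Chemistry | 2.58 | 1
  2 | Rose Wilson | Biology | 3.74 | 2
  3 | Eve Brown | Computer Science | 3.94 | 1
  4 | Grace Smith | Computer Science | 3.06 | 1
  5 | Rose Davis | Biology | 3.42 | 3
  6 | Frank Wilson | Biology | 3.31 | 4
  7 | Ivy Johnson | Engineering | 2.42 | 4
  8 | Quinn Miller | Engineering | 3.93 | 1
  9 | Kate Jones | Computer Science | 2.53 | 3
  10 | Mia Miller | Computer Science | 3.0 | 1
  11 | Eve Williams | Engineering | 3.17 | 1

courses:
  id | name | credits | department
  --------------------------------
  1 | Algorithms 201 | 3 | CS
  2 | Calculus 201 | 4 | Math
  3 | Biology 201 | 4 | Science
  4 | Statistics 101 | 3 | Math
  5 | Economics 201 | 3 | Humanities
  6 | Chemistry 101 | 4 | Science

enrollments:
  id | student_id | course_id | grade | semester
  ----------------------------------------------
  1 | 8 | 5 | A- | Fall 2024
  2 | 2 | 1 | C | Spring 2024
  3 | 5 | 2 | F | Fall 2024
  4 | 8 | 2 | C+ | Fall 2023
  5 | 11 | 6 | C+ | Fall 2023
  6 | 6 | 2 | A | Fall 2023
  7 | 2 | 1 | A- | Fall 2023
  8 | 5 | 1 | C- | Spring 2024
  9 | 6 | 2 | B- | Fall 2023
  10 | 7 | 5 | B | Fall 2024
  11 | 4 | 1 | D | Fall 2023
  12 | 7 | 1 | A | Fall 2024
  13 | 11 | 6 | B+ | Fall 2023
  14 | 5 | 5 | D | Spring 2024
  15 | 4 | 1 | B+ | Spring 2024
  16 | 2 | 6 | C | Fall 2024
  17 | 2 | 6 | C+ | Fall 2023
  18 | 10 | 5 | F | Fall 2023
SELECT id, course_id FROM enrollments WHERE course_id IN (SELECT id FROM courses WHERE credits <= 3)

Execution result:
id | course_id
1 | 5
2 | 1
7 | 1
8 | 1
10 | 5
11 | 1
12 | 1
14 | 5
15 | 1
18 | 5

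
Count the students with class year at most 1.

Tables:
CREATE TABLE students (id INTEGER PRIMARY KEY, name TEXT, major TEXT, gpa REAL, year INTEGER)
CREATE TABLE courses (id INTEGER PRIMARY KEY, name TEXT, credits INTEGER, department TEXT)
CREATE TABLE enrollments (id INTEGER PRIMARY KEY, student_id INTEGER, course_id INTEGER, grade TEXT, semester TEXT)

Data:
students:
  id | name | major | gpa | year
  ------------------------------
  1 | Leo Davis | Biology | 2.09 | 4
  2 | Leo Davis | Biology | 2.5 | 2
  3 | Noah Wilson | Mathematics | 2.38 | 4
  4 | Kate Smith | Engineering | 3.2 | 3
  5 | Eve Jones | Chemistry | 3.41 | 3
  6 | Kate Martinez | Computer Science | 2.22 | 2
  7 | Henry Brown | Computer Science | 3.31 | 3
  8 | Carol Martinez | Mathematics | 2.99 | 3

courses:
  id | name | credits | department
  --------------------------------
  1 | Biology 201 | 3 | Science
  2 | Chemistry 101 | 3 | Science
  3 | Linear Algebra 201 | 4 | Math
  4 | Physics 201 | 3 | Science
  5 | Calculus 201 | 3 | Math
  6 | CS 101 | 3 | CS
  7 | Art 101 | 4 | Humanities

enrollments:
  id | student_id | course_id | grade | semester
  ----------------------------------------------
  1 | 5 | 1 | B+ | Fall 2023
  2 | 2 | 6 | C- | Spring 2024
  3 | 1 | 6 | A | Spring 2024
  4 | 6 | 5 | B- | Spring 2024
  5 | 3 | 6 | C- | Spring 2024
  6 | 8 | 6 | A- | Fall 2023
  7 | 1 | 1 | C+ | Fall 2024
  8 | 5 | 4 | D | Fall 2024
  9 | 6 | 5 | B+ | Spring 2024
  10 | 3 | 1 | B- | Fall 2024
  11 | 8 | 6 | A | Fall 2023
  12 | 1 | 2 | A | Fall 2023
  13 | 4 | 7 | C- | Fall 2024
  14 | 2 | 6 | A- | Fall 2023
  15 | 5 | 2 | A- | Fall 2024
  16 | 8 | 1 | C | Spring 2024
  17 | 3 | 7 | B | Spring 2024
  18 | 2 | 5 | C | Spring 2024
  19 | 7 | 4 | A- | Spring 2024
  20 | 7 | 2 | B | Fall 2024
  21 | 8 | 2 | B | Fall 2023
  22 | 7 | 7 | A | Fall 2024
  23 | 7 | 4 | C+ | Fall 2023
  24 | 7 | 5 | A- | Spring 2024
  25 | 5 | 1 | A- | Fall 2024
SELECT COUNT(*) FROM students WHERE year <= 1

Execution result:
0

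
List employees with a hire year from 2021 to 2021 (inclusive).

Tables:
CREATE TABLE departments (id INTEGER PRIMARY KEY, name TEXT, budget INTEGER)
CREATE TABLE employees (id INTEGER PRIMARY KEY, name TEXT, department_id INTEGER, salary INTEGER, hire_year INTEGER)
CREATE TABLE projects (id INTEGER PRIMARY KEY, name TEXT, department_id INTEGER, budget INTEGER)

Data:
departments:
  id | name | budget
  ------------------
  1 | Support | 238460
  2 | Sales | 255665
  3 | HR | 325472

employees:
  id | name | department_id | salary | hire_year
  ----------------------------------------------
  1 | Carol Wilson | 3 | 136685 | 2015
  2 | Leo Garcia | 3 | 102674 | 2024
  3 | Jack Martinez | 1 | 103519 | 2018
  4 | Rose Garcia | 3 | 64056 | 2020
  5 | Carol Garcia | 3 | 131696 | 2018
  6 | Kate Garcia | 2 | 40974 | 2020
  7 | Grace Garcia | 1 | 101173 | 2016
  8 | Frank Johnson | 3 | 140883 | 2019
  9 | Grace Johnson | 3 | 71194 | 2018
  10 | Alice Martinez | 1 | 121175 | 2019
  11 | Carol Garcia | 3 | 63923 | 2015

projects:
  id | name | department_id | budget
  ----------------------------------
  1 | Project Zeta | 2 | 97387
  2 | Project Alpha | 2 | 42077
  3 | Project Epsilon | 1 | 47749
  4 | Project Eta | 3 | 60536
SELECT name, hire_year FROM employees WHERE hire_year BETWEEN 2021 AND 2021

Execution result:
(no rows)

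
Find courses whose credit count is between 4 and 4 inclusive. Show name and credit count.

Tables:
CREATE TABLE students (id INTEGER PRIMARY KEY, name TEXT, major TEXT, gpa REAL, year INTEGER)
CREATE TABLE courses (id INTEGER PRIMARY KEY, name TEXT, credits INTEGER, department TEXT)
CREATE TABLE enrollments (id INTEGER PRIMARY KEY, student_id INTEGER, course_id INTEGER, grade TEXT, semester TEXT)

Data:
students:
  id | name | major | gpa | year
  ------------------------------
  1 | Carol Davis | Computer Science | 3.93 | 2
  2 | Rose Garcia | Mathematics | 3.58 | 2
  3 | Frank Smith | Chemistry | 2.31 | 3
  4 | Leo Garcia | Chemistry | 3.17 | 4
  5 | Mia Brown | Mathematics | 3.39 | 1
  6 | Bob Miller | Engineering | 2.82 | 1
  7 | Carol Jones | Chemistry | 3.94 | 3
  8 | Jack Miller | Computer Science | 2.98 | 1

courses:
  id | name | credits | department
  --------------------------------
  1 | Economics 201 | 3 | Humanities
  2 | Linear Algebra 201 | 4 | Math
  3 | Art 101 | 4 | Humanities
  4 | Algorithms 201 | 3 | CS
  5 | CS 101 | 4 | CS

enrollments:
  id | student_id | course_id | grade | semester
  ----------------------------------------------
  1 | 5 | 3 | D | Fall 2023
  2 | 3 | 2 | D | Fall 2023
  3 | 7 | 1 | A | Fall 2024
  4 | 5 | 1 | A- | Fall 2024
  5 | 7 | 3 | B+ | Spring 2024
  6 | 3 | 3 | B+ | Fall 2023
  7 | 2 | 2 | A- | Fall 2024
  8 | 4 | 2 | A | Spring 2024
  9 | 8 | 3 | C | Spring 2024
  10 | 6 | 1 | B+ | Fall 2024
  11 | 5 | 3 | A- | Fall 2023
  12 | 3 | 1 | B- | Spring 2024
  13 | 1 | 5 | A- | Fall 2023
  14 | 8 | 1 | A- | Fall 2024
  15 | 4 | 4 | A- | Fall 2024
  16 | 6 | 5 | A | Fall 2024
SELECT name, credits FROM courses WHERE credits BETWEEN 4 AND 4

Execution result:
name | credits
Linear Algebra 201 | 4
Art 101 | 4
CS 101 | 4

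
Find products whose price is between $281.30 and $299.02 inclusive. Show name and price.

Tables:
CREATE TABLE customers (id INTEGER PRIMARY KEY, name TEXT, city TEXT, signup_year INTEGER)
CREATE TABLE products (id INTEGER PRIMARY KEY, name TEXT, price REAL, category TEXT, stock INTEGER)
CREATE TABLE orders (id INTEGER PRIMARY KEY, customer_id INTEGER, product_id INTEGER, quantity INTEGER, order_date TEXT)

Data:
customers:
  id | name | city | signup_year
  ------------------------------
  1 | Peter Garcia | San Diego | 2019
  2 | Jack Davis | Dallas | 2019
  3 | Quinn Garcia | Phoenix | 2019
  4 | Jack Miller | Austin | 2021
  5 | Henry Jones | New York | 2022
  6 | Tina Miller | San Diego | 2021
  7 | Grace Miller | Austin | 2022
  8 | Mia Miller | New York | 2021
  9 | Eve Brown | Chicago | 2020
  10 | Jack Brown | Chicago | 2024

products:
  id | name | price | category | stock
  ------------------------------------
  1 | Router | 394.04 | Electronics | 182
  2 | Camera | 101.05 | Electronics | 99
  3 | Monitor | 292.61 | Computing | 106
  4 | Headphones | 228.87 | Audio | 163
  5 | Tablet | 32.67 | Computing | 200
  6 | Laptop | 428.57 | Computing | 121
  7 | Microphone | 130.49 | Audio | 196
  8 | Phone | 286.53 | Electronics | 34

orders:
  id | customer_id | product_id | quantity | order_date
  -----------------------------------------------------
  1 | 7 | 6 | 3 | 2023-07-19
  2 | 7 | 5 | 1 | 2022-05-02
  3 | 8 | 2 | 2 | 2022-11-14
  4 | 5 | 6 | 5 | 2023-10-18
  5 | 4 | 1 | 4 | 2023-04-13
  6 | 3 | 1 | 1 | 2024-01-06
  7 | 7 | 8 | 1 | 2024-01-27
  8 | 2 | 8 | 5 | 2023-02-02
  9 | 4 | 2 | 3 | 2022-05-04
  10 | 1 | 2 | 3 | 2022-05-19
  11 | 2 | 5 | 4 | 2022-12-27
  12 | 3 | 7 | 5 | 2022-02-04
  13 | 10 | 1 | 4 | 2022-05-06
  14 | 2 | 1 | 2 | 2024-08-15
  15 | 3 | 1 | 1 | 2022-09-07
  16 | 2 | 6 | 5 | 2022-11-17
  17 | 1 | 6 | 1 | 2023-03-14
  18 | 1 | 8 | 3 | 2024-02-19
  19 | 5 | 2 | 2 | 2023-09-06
SELECT name, price FROM products WHERE price BETWEEN 281.3 AND 299.02

Execution result:
name | price
Monitor | 292.61
Phone | 286.53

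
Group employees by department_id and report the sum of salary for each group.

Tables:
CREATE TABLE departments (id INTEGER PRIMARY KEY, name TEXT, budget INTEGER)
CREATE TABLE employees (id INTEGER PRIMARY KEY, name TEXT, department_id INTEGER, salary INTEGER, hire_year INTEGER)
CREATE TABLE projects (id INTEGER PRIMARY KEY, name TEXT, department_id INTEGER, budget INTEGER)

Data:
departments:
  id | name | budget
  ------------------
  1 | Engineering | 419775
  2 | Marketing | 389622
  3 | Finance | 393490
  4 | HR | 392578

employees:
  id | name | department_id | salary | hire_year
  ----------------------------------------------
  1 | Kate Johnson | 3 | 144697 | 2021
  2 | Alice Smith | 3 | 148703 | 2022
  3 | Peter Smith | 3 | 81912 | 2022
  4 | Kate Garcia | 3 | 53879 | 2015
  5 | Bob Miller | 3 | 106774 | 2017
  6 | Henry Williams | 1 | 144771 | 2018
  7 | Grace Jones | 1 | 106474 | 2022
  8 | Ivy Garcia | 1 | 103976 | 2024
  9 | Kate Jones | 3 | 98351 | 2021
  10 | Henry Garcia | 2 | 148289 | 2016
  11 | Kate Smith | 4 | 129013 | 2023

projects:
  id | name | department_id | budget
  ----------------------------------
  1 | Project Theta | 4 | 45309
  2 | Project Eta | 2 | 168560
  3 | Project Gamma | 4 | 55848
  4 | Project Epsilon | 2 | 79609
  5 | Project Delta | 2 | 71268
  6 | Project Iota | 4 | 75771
SELECT department_id, SUM(salary) AS sum_salary FROM employees GROUP BY department_id

Execution result:
department_id | sum_salary
1 | 355221
2 | 148289
3 | 634316
4 | 129013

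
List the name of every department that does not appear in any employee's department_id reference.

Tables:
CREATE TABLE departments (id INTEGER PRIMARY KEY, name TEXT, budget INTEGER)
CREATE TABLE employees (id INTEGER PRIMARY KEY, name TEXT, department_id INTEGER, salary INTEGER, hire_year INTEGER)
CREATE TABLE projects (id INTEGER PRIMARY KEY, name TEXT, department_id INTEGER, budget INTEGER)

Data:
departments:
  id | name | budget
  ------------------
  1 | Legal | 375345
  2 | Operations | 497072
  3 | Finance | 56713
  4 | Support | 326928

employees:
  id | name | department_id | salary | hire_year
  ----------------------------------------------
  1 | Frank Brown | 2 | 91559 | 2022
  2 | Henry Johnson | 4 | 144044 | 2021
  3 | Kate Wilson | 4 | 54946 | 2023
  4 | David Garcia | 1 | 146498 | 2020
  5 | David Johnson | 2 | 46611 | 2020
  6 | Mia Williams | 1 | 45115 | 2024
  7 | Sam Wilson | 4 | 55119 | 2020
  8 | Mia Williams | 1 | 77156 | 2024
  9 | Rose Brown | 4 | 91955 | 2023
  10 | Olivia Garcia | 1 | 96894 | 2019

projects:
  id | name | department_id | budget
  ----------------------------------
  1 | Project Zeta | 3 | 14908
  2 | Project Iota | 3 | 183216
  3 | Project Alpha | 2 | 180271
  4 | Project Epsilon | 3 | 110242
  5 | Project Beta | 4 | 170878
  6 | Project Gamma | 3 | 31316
SELECT p.name FROM departments p LEFT JOIN employees c ON c.department_id = p.id WHERE c.id IS NULL

Execution result:
Finance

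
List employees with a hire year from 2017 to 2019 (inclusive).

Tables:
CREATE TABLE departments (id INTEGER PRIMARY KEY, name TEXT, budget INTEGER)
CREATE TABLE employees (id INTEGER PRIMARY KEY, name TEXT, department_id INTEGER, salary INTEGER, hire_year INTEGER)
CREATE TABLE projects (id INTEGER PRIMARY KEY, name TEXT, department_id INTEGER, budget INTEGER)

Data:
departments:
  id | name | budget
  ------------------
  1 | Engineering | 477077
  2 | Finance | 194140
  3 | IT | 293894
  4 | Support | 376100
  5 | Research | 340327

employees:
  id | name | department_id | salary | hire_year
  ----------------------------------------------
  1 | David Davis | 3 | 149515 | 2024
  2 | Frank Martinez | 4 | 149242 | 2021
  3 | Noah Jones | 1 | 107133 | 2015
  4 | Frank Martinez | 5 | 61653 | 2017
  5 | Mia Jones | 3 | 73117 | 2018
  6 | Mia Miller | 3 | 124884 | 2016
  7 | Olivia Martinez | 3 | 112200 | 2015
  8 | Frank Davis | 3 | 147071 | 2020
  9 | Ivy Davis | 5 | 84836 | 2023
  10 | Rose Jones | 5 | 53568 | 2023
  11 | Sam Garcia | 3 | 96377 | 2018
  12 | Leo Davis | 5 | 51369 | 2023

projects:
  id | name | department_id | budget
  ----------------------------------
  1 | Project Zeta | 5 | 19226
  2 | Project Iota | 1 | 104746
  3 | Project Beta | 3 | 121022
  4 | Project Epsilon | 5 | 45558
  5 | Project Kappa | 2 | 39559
SELECT name, hire_year FROM employees WHERE hire_year BETWEEN 2017 AND 2019

Execution result:
name | hire_year
Frank Martinez | 2017
Mia Jones | 2018
Sam Garcia | 2018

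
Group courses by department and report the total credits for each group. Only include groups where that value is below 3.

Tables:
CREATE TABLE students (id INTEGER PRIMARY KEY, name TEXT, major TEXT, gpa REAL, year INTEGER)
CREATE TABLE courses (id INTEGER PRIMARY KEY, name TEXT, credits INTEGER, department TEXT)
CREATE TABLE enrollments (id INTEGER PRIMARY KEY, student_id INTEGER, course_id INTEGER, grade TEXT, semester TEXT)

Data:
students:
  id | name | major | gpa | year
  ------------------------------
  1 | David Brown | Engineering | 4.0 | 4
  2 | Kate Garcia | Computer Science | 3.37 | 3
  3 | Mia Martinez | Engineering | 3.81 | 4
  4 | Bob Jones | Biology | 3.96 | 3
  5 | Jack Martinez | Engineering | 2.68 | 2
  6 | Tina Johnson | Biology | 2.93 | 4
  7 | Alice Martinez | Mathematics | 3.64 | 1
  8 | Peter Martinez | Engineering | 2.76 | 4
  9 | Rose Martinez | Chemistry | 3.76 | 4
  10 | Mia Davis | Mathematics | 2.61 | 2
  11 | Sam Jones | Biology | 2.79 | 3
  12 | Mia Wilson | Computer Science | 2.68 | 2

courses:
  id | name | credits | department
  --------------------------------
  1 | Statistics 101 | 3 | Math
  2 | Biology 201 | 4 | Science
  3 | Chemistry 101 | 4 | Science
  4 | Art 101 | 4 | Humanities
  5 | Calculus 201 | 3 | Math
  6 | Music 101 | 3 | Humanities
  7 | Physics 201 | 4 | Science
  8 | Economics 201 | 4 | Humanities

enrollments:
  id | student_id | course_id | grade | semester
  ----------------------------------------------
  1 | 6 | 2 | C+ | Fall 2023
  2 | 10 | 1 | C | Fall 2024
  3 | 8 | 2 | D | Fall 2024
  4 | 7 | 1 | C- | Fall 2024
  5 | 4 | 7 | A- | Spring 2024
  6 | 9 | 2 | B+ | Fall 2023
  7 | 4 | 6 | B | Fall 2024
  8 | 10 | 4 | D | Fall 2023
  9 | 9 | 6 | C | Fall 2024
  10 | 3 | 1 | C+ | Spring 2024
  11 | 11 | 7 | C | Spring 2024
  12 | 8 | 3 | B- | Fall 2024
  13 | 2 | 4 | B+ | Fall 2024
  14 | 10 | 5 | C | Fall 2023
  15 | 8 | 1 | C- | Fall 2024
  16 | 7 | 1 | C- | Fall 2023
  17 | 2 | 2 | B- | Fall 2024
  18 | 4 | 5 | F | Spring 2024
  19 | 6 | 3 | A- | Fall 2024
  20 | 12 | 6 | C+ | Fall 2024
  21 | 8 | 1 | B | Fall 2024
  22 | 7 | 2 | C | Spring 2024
SELECT department, SUM(credits) AS sum_credits FROM courses GROUP BY department HAVING SUM(credits) < 3

Execution result:
(no rows)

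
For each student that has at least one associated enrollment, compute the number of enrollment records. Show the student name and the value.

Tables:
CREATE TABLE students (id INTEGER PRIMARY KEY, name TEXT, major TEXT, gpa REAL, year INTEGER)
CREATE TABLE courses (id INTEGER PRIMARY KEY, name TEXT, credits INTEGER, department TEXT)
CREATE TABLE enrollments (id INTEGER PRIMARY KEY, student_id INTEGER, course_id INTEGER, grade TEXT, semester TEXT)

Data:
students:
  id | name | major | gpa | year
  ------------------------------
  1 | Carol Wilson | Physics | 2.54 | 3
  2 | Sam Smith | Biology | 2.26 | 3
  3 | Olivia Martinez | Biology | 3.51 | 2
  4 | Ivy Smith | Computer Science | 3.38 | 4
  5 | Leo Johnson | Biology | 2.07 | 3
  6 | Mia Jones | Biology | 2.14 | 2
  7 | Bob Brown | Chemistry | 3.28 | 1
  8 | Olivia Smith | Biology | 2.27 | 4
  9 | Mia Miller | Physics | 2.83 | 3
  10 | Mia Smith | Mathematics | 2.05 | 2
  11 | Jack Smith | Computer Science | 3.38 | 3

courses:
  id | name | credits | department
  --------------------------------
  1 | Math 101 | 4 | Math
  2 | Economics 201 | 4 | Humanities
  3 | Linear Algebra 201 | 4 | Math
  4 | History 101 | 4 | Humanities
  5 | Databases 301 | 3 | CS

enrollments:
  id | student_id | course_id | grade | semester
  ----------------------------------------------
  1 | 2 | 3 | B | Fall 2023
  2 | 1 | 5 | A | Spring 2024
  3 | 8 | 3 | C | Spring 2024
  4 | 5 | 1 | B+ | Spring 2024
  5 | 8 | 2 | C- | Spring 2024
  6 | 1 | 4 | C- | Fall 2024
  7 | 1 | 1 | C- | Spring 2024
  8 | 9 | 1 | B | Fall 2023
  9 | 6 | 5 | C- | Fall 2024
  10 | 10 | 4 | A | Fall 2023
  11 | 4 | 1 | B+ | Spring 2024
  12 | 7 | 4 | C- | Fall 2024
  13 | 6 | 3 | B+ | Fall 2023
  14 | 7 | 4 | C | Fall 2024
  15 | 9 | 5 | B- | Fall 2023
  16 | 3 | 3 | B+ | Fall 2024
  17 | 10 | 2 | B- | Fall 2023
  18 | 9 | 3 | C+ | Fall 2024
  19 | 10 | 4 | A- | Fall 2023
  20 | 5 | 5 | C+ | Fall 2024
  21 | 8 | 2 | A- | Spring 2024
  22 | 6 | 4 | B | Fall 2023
SELECT p.name, COUNT(*) AS n FROM enrollments c JOIN students p ON c.student_id = p.id GROUP BY p.id, p.name

Execution result:
name | n
Carol Wilson | 3
Sam Smith | 1
Olivia Martinez | 1
Ivy Smith | 1
Leo Johnson | 2
Mia Jones | 3
Bob Brown | 2
Olivia Smith | 3
Mia Miller | 3
Mia Smith | 3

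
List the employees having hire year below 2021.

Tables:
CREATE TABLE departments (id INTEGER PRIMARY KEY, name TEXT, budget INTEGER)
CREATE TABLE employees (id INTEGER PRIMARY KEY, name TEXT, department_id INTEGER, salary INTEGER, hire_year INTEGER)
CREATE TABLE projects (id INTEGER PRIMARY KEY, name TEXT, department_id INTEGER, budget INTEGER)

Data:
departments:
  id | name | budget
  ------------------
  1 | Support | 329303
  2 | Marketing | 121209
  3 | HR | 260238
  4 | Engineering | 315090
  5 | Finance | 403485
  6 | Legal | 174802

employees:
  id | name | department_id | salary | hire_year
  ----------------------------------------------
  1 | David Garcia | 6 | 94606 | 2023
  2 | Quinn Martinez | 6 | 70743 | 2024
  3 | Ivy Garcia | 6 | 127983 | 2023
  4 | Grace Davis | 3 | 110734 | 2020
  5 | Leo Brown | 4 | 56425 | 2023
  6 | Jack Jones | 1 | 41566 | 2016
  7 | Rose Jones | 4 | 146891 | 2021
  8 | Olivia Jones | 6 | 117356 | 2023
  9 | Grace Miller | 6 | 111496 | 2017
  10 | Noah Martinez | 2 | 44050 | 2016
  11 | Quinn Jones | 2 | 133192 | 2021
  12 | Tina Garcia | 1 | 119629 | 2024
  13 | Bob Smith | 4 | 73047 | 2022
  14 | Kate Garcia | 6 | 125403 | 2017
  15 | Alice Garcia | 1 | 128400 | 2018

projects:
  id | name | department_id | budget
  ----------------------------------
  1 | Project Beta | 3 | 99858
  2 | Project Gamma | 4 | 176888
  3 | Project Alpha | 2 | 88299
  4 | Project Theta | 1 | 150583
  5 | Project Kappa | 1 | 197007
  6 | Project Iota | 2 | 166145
SELECT name, hire_year FROM employees WHERE hire_year < 2021

Execution result:
name | hire_year
Grace Davis | 2020
Jack Jones | 2016
Grace Miller | 2017
Noah Martinez | 2016
Kate Garcia | 2017
Alice Garcia | 2018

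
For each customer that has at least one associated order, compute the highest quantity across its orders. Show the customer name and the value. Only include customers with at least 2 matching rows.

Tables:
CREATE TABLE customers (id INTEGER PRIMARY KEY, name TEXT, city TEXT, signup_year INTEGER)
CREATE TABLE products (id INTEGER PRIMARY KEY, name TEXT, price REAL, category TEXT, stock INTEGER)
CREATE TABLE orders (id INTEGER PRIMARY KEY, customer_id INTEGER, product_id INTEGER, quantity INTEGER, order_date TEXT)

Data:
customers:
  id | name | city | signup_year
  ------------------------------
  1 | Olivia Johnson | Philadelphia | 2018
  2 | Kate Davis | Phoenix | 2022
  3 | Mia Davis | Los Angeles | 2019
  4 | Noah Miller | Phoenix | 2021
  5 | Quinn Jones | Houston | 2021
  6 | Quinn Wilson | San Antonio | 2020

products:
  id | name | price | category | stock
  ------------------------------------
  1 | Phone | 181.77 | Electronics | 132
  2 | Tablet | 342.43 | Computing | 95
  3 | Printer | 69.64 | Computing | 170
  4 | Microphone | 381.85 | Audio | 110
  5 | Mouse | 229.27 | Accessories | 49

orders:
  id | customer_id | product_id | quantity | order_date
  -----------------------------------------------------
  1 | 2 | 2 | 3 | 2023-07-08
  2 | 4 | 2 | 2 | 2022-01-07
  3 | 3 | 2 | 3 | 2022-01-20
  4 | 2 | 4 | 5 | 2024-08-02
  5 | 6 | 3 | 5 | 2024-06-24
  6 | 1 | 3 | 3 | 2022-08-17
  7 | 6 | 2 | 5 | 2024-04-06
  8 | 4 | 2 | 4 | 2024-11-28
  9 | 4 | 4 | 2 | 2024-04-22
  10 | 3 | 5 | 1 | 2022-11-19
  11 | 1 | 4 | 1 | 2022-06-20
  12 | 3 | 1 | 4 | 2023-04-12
SELECT p.name, MAX(c.quantity) AS max_quantity FROM orders c JOIN customers p ON c.customer_id = p.id GROUP BY p.id, p.name HAVING COUNT(*) >= 2

Execution result:
name | max_quantity
Olivia Johnson | 3
Kate Davis | 5
Mia Davis | 4
Noah Miller | 4
Quinn Wilson | 5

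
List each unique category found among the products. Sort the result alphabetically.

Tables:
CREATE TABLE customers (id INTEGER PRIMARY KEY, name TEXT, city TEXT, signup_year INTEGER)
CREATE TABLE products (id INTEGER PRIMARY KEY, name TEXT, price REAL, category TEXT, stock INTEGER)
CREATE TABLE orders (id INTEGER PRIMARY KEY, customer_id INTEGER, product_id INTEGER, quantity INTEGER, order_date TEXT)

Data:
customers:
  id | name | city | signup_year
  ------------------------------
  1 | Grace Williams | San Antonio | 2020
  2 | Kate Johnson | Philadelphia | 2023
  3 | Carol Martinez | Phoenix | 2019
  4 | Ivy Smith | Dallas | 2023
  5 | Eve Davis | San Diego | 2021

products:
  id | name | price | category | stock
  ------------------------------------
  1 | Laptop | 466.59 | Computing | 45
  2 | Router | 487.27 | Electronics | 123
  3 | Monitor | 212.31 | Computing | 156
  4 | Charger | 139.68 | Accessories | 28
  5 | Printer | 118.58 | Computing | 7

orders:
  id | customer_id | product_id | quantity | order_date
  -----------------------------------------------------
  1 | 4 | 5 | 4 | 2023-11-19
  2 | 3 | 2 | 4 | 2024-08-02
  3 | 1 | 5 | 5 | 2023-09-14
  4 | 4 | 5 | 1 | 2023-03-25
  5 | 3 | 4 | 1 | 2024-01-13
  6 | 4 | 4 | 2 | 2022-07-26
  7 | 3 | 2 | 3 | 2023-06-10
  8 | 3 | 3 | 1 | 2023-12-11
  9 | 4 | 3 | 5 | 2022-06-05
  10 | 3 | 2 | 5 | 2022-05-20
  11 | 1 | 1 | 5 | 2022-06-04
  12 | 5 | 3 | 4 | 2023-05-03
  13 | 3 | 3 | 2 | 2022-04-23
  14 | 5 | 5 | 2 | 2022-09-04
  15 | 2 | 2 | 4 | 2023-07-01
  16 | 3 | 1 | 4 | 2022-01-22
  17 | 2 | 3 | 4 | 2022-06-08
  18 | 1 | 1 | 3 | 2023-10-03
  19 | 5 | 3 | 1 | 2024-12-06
SELECT DISTINCT category FROM products ORDER BY category

Execution result:
category
Accessories
Computing
Electronics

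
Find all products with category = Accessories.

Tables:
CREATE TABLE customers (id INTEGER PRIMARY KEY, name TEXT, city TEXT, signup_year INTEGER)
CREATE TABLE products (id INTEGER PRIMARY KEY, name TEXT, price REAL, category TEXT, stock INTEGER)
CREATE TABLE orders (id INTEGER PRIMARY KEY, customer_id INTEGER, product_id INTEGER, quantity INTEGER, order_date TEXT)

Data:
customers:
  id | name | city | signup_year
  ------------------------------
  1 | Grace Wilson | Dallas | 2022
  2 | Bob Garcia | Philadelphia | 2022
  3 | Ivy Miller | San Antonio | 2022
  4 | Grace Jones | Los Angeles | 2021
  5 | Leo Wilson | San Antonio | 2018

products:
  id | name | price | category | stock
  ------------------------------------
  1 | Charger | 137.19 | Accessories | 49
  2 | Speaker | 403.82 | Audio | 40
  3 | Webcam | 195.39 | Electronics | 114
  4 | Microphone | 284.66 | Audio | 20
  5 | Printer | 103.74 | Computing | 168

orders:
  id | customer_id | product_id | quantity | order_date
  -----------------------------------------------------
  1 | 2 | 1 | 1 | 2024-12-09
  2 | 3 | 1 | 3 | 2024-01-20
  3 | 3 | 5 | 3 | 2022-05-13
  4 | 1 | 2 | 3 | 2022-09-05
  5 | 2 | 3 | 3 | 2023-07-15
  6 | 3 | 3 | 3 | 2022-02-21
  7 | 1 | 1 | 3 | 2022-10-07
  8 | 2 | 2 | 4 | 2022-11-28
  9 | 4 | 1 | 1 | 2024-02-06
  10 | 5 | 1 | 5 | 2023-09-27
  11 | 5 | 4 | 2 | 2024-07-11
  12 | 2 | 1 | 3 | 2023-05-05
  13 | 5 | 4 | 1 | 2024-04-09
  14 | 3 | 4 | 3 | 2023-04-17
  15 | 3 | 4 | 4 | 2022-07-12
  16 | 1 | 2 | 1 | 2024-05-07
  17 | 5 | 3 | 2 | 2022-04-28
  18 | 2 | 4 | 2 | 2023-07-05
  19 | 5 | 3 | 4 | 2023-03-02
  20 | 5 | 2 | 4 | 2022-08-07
SELECT name, category FROM products WHERE category = 'Accessories'

Execution result:
name | category
Charger | Accessories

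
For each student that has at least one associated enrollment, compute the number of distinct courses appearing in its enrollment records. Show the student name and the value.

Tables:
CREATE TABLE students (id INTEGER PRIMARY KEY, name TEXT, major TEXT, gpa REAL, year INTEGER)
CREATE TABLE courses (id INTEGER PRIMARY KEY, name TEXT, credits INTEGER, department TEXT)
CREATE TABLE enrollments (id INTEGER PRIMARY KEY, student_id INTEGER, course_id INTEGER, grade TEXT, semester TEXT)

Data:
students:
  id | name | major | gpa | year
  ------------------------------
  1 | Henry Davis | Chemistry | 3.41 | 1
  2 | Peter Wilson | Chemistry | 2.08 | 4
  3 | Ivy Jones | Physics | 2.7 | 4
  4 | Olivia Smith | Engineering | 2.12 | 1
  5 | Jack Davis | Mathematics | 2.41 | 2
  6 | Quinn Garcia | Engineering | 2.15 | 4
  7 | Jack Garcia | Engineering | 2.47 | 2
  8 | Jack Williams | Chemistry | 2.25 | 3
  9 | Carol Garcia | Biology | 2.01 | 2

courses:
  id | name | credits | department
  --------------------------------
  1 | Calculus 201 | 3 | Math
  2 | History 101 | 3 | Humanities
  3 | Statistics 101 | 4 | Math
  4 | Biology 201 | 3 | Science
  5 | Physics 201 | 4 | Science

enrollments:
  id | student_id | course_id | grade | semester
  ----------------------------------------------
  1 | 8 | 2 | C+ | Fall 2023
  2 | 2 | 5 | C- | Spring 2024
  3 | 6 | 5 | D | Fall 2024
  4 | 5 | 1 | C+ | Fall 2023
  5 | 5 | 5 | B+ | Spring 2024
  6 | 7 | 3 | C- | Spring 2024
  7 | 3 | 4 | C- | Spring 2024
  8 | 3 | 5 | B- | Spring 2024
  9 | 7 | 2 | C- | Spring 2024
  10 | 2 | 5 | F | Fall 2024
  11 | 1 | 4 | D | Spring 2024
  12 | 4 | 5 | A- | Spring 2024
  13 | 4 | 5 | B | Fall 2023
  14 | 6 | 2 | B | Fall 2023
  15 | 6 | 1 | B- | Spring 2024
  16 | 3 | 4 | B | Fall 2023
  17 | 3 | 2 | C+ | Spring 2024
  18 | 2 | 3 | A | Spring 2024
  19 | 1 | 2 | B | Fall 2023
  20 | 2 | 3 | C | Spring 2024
SELECT p.name, COUNT(DISTINCT c.course_id) AS distinct_course_count FROM enrollments c JOIN students p ON c.student_id = p.id GROUP BY p.id, p.name

Execution result:
name | distinct_course_count
Henry Davis | 2
Peter Wilson | 2
Ivy Jones | 3
Olivia Smith | 1
Jack Davis | 2
Quinn Garcia | 3
Jack Garcia | 2
Jack Williams | 1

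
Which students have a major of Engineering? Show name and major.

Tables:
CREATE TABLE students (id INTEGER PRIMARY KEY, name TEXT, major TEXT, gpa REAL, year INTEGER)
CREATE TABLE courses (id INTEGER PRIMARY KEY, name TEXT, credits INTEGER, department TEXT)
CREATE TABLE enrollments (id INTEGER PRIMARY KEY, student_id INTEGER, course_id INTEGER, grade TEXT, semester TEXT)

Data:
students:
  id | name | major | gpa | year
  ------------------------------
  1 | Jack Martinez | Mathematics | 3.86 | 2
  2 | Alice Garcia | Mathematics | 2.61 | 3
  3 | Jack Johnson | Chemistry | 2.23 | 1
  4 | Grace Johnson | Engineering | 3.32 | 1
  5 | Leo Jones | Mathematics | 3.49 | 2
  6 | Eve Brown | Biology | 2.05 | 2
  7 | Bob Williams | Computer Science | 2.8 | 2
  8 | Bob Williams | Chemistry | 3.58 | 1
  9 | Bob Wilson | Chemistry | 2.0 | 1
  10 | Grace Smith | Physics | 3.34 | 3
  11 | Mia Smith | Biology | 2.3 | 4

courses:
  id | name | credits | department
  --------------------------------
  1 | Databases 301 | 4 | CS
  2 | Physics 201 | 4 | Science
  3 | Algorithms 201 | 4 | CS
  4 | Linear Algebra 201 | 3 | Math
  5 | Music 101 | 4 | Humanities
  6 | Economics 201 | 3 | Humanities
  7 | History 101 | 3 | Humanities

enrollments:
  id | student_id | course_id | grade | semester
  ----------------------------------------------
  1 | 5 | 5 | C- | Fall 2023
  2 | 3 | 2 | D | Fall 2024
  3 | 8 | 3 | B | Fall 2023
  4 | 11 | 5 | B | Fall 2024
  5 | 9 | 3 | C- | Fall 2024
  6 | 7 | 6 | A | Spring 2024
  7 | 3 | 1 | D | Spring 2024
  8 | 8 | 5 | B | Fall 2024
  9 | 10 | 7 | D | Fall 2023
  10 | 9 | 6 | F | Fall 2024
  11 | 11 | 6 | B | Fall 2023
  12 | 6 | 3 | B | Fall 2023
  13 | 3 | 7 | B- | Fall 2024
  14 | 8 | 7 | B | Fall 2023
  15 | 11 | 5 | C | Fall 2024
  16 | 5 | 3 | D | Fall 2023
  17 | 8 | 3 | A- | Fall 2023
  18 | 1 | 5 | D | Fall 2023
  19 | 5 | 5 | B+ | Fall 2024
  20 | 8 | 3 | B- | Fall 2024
SELECT name, major FROM students WHERE major = 'Engineering'

Execution result:
name | major
Grace Johnson | Engineering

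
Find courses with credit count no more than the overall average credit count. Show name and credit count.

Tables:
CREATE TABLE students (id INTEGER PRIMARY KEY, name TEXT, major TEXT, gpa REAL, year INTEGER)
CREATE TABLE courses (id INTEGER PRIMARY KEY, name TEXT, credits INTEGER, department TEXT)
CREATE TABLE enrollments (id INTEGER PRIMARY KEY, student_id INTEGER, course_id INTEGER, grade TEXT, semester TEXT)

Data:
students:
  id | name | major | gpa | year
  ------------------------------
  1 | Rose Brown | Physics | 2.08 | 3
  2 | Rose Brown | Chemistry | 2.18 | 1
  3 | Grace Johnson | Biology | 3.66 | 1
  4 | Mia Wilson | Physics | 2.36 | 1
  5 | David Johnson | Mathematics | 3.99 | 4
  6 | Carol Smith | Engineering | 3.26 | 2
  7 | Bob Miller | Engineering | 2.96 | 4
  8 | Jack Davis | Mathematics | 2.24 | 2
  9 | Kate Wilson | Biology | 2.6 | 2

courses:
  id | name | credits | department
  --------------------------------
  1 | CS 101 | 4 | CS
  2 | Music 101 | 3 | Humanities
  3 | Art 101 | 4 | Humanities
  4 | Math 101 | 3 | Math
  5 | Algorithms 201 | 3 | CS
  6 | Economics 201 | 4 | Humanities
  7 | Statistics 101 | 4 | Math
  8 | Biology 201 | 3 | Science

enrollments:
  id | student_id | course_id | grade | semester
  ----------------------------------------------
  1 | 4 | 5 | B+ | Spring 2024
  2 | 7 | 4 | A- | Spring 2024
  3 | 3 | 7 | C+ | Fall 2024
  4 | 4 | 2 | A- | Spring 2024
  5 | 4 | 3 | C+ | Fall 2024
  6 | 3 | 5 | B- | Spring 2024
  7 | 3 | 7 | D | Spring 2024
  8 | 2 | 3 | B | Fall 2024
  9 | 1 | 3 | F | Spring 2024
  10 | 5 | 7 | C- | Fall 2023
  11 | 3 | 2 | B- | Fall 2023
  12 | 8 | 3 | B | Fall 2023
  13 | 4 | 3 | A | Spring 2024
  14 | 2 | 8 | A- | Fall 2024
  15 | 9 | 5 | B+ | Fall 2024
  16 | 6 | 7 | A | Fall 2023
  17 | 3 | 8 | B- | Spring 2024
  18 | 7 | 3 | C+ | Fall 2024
SELECT name, credits FROM courses WHERE credits <= (SELECT AVG(credits) FROM courses)

Execution result:
name | credits
Music 101 | 3
Math 101 | 3
Algorithms 201 | 3
Biology 201 | 3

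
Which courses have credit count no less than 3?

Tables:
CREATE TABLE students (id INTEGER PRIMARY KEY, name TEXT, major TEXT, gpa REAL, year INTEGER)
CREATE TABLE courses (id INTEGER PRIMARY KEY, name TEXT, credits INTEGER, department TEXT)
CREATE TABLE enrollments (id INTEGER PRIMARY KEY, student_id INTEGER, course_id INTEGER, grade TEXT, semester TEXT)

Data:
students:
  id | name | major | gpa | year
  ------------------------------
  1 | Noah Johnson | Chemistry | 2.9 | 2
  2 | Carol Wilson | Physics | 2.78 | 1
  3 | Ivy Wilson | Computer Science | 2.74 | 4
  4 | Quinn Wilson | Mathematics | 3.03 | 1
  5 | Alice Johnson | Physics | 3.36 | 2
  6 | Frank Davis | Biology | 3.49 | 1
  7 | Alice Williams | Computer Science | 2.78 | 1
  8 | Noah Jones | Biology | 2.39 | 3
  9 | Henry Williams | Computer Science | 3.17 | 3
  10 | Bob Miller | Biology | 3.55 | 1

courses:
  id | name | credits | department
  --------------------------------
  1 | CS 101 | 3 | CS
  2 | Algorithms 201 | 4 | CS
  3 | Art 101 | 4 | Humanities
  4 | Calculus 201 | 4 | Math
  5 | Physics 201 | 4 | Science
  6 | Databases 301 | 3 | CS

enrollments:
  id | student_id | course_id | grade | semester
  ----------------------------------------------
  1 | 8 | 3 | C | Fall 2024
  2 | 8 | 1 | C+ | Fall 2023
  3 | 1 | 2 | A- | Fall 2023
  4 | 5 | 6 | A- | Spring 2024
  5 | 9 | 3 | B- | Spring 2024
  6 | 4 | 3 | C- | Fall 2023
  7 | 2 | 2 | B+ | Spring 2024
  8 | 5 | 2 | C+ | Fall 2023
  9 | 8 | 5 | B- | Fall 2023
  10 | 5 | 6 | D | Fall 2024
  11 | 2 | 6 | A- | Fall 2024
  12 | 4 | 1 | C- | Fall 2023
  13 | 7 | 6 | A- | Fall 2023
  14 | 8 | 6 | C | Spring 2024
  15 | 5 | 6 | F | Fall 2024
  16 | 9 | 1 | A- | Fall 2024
SELECT name, credits FROM courses WHERE credits >= 3

Execution result:
name | credits
CS 101 | 3
Algorithms 201 | 4
Art 101 | 4
Calculus 201 | 4
Physics 201 | 4
Databases 301 | 3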